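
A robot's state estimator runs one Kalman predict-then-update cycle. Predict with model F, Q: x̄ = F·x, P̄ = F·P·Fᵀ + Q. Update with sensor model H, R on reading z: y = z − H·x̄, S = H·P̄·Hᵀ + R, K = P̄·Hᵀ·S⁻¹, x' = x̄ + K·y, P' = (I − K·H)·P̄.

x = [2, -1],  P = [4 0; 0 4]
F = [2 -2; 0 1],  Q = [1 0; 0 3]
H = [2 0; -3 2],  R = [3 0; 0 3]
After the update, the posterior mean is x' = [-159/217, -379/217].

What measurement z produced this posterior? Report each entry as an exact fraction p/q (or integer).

x̄ = F·x = [6, -1]
P̄ = F·P·Fᵀ + Q = [33 -8; -8 7]
S = H·P̄·Hᵀ + R = [135 -230; -230 424]
K = P̄·Hᵀ·S⁻¹ = [767/2170 -69/868; 489/1085 145/434]
x' − x̄ = [-1461/217, -162/217] = K·y
y = (KᵀK)⁻¹·Kᵀ·(x' − x̄) = [-15, 18]
z = y + H·x̄ = [-15, 18] + [12, -20] = [-3, -2]

z = [-3, -2]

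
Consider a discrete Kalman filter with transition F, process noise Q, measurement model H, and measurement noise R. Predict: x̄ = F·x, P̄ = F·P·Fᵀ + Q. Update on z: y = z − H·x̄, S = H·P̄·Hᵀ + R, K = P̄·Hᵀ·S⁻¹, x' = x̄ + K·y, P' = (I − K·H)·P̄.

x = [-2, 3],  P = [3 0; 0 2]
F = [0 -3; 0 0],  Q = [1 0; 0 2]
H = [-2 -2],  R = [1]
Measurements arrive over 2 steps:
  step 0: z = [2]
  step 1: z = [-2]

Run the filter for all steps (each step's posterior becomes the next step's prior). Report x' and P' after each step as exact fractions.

step 0: x̄ = F·x = [-9, 0]
step 0: P̄ = F·P·Fᵀ + Q = [19 0; 0 2]
step 0: y = z − H·x̄ = [-16]
step 0: S = H·P̄·Hᵀ + R = [85]
step 0: K = P̄·Hᵀ·S⁻¹ = [-38/85; -4/85]
step 0: x' = x̄ + K·y = [-157/85, 64/85]
step 0: P' = (I − K·H)·P̄ = [171/85 -152/85; -152/85 154/85]
step 1: x̄ = F·x = [-192/85, 0]
step 1: P̄ = F·P·Fᵀ + Q = [1471/85 0; 0 2]
step 1: y = z − H·x̄ = [-554/85]
step 1: S = H·P̄·Hᵀ + R = [6649/85]
step 1: K = P̄·Hᵀ·S⁻¹ = [-2942/6649; -340/6649]
step 1: x' = x̄ + K·y = [4156/6649, 2216/6649]
step 1: P' = (I − K·H)·P̄ = [13239/6649 -11768/6649; -11768/6649 11938/6649]

step 0: x' = [-157/85, 64/85], P' = [171/85 -152/85; -152/85 154/85]
step 1: x' = [4156/6649, 2216/6649], P' = [13239/6649 -11768/6649; -11768/6649 11938/6649]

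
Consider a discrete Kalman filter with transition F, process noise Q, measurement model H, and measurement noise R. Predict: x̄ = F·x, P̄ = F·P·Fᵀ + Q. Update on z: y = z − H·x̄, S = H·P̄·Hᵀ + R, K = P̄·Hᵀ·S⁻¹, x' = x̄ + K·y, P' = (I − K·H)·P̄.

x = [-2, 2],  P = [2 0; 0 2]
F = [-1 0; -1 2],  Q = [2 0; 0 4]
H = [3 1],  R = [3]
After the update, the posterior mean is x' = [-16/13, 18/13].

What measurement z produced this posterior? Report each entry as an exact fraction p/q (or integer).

z = [-3]

x̄ = F·x = [2, 6]
P̄ = F·P·Fᵀ + Q = [4 2; 2 14]
S = H·P̄·Hᵀ + R = [65]
K = P̄·Hᵀ·S⁻¹ = [14/65; 4/13]
x' − x̄ = [-42/13, -60/13] = K·y
y = (KᵀK)⁻¹·Kᵀ·(x' − x̄) = [-15]
z = y + H·x̄ = [-15] + [12] = [-3]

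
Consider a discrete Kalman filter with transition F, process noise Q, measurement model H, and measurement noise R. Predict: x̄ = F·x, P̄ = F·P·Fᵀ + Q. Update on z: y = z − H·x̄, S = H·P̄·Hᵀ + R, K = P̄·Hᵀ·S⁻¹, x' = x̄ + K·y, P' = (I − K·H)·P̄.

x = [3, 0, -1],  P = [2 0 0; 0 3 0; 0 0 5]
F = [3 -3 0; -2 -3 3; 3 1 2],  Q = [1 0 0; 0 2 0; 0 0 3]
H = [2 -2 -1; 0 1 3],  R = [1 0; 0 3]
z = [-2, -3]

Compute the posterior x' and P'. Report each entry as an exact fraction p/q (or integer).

x̄ = F·x = [9, -9, 7]
P̄ = F·P·Fᵀ + Q = [46 15 9; 15 82 9; 9 9 44]
y = z − H·x̄ = [-31, -15]
S = H·P̄·Hᵀ + R = [437 -275; -275 535]
K = P̄·Hᵀ·S⁻¹ = [7981/31634 32929/158170; -4653/15817 4154/79085; 3047/31634 49517/158170]
x' = x̄ + K·y = [-30746/15817, -10572/15817, -10785/15817]
P' = (I − K·H)·P̄ = [3777837/158170 2244852/79085 -1463639/158170; 2244852/79085 2705289/79085 -897609/79085; -1463639/158170 -897609/79085 647923/158170]

x' = [-30746/15817, -10572/15817, -10785/15817]
P' = [3777837/158170 2244852/79085 -1463639/158170; 2244852/79085 2705289/79085 -897609/79085; -1463639/158170 -897609/79085 647923/158170]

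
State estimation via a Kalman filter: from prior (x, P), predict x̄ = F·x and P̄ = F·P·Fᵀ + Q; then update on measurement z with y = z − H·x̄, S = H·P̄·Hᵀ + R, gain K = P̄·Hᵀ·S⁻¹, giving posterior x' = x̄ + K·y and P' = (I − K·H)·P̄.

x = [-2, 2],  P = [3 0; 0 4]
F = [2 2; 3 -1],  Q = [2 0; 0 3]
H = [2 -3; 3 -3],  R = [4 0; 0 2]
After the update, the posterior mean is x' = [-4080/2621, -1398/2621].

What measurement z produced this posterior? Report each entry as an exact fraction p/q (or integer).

z = [-2, -3]

x̄ = F·x = [0, -8]
P̄ = F·P·Fᵀ + Q = [30 10; 10 34]
S = H·P̄·Hᵀ + R = [310 336; 336 398]
K = P̄·Hᵀ·S⁻¹ = [-2055/2621 2130/2621; -2111/2621 1308/2621]
x' − x̄ = [-4080/2621, 19570/2621] = K·y
y = (KᵀK)⁻¹·Kᵀ·(x' − x̄) = [-26, -27]
z = y + H·x̄ = [-26, -27] + [24, 24] = [-2, -3]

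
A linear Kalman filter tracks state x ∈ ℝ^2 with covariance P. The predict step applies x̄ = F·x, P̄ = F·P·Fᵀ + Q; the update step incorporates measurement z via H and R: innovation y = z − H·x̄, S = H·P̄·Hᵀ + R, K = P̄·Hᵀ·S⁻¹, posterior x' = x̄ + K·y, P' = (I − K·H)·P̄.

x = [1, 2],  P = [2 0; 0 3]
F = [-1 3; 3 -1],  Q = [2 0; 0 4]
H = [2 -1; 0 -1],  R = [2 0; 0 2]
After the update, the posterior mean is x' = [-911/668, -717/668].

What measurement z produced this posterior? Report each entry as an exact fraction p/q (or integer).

z = [-2, 2]

x̄ = F·x = [5, 1]
P̄ = F·P·Fᵀ + Q = [31 -15; -15 25]
S = H·P̄·Hᵀ + R = [211 55; 55 27]
K = P̄·Hᵀ·S⁻¹ = [627/1336 -535/1336; -55/1336 -1125/1336]
x' − x̄ = [-4251/668, -1385/668] = K·y
y = (KᵀK)⁻¹·Kᵀ·(x' − x̄) = [-11, 3]
z = y + H·x̄ = [-11, 3] + [9, -1] = [-2, 2]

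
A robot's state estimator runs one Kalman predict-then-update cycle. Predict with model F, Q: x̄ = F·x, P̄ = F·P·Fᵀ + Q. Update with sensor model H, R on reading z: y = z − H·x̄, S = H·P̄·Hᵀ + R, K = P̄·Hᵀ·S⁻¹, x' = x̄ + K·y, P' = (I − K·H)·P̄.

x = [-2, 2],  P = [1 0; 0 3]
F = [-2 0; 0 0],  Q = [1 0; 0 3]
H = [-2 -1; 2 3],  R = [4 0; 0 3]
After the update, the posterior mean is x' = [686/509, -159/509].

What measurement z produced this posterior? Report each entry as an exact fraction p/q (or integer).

z = [-1, 2]

x̄ = F·x = [4, 0]
P̄ = F·P·Fᵀ + Q = [5 0; 0 3]
S = H·P̄·Hᵀ + R = [27 -29; -29 50]
K = P̄·Hᵀ·S⁻¹ = [-210/509 -20/509; 111/509 156/509]
x' − x̄ = [-1350/509, -159/509] = K·y
y = (KᵀK)⁻¹·Kᵀ·(x' − x̄) = [7, -6]
z = y + H·x̄ = [7, -6] + [-8, 8] = [-1, 2]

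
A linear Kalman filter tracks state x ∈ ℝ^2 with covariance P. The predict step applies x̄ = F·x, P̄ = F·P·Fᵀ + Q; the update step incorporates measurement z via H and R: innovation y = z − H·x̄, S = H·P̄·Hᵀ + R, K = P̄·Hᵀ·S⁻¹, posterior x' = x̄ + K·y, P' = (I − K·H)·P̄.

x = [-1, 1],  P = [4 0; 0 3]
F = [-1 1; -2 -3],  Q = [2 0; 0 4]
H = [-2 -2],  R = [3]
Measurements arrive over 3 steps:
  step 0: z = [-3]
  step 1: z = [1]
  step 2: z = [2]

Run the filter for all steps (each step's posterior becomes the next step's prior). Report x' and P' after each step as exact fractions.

step 0: x̄ = F·x = [2, -1]
step 0: P̄ = F·P·Fᵀ + Q = [9 -1; -1 47]
step 0: y = z − H·x̄ = [-1]
step 0: S = H·P̄·Hᵀ + R = [219]
step 0: K = P̄·Hᵀ·S⁻¹ = [-16/219; -92/219]
step 0: x' = x̄ + K·y = [454/219, -127/219]
step 0: P' = (I − K·H)·P̄ = [1715/219 -1691/219; -1691/219 1829/219]
step 1: x̄ = F·x = [-581/219, -527/219]
step 1: P̄ = F·P·Fᵀ + Q = [7364/219 -3748/219; -3748/219 3905/219]
step 1: y = z − H·x̄ = [-1997/219]
step 1: S = H·P̄·Hᵀ + R = [15749/219]
step 1: K = P̄·Hᵀ·S⁻¹ = [-7232/15749; -314/15749]
step 1: x' = x̄ + K·y = [24165/15749, -35035/15749]
step 1: P' = (I − K·H)·P̄ = [290748/15749 -279900/15749; -279900/15749 280371/15749]
step 2: x̄ = F·x = [-59200/15749, 56775/15749]
step 2: P̄ = F·P·Fᵀ + Q = [1162417/15749 -539517/15749; -539517/15749 390527/15749]
step 2: y = z − H·x̄ = [26648/15749]
step 2: S = H·P̄·Hᵀ + R = [1942887/15749]
step 2: K = P̄·Hᵀ·S⁻¹ = [-1245800/1942887; 297980/1942887]
step 2: x' = x̄ + K·y = [-9411200/1942887, 7508285/1942887]
step 2: P' = (I − K·H)·P̄ = [44855371/1942887 -42986671/1942887; -42986671/1942887 42539701/1942887]

step 0: x' = [454/219, -127/219], P' = [1715/219 -1691/219; -1691/219 1829/219]
step 1: x' = [24165/15749, -35035/15749], P' = [290748/15749 -279900/15749; -279900/15749 280371/15749]
step 2: x' = [-9411200/1942887, 7508285/1942887], P' = [44855371/1942887 -42986671/1942887; -42986671/1942887 42539701/1942887]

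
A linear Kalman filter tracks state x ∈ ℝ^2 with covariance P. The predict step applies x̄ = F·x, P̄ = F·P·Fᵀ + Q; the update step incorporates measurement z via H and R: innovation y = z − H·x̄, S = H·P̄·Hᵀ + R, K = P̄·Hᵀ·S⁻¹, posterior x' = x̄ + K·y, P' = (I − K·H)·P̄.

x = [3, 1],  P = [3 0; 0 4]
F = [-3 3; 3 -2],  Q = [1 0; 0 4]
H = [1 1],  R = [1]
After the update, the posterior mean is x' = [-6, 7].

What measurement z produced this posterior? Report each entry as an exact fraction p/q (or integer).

z = [1]

x̄ = F·x = [-6, 7]
P̄ = F·P·Fᵀ + Q = [64 -51; -51 47]
S = H·P̄·Hᵀ + R = [10]
K = P̄·Hᵀ·S⁻¹ = [13/10; -2/5]
x' − x̄ = [0, 0] = K·y
y = (KᵀK)⁻¹·Kᵀ·(x' − x̄) = [0]
z = y + H·x̄ = [0] + [1] = [1]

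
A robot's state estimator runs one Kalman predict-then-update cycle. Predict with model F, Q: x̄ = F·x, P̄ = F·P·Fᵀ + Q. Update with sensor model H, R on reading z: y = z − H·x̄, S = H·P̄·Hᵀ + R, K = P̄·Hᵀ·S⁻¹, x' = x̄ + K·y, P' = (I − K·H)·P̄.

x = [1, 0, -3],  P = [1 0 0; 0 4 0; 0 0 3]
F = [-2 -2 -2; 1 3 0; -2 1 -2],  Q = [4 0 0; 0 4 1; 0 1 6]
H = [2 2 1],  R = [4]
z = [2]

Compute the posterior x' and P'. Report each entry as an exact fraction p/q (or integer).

x̄ = F·x = [4, 1, 4]
P̄ = F·P·Fᵀ + Q = [36 -26 8; -26 41 11; 8 11 26]
y = z − H·x̄ = [-12]
S = H·P̄·Hᵀ + R = [206]
K = P̄·Hᵀ·S⁻¹ = [14/103; 41/206; 32/103]
x' = x̄ + K·y = [244/103, -143/103, 28/103]
P' = (I − K·H)·P̄ = [3316/103 -3252/103 -72/103; -3252/103 6765/206 -179/103; -72/103 -179/103 630/103]

x' = [244/103, -143/103, 28/103]
P' = [3316/103 -3252/103 -72/103; -3252/103 6765/206 -179/103; -72/103 -179/103 630/103]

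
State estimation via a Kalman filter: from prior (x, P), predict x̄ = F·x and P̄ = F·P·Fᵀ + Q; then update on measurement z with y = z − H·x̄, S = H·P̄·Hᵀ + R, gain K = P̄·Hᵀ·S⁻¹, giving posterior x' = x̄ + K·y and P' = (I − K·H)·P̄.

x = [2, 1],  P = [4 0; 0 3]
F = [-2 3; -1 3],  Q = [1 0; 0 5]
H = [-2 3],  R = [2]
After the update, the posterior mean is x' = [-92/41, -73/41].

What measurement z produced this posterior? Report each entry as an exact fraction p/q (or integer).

x̄ = F·x = [-1, 1]
P̄ = F·P·Fᵀ + Q = [44 35; 35 36]
S = H·P̄·Hᵀ + R = [82]
K = P̄·Hᵀ·S⁻¹ = [17/82; 19/41]
x' − x̄ = [-51/41, -114/41] = K·y
y = (KᵀK)⁻¹·Kᵀ·(x' − x̄) = [-6]
z = y + H·x̄ = [-6] + [5] = [-1]

z = [-1]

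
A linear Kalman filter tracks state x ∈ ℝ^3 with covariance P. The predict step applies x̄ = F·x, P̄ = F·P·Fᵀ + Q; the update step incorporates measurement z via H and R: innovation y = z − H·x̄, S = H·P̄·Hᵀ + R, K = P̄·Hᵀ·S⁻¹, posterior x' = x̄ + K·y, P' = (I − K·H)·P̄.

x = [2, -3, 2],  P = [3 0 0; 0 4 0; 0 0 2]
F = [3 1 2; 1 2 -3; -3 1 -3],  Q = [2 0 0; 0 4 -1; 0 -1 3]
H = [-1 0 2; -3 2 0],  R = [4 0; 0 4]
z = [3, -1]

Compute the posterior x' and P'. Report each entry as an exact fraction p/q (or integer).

x' = [-13573/3141, -21970/3141, -2675/3141]
P' = [29860/3141 44548/3141 13394/3141; 44548/3141 69469/3141 20099/3141; 13394/3141 20099/3141 8911/3141]

x̄ = F·x = [7, -10, -15]
P̄ = F·P·Fᵀ + Q = [41 5 -35; 5 41 16; -35 16 52]
y = z − H·x̄ = [40, 40]
S = H·P̄·Hᵀ + R = [393 387; 387 477]
K = P̄·Hᵀ·S⁻¹ = [-256/1047 -121/3141; -725/2094 2647/6282; 123/349 4/3141]
x' = x̄ + K·y = [-13573/3141, -21970/3141, -2675/3141]
P' = (I − K·H)·P̄ = [29860/3141 44548/3141 13394/3141; 44548/3141 69469/3141 20099/3141; 13394/3141 20099/3141 8911/3141]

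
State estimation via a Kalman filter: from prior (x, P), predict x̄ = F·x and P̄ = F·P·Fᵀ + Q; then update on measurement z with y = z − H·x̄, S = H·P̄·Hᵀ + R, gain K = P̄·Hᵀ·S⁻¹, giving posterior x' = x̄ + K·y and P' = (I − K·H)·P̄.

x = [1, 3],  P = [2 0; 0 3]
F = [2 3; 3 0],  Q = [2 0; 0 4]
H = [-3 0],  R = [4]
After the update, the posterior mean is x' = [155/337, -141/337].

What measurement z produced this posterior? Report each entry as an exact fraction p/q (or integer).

x̄ = F·x = [11, 3]
P̄ = F·P·Fᵀ + Q = [37 12; 12 22]
S = H·P̄·Hᵀ + R = [337]
K = P̄·Hᵀ·S⁻¹ = [-111/337; -36/337]
x' − x̄ = [-3552/337, -1152/337] = K·y
y = (KᵀK)⁻¹·Kᵀ·(x' − x̄) = [32]
z = y + H·x̄ = [32] + [-33] = [-1]

z = [-1]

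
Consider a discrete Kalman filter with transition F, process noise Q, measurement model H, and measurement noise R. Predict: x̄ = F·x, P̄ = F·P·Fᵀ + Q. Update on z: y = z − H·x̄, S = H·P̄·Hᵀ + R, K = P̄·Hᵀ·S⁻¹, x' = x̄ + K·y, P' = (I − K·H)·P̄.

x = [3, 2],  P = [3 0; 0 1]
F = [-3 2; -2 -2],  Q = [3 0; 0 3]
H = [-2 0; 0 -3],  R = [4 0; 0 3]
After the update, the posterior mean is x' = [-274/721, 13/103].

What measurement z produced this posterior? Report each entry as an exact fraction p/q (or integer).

x̄ = F·x = [-5, -10]
P̄ = F·P·Fᵀ + Q = [34 14; 14 19]
S = H·P̄·Hᵀ + R = [140 84; 84 174]
K = P̄·Hᵀ·S⁻¹ = [-346/721 -1/103; -1/206 -67/206]
x' − x̄ = [3331/721, 1043/103] = K·y
y = (KᵀK)⁻¹·Kᵀ·(x' − x̄) = [-9, -31]
z = y + H·x̄ = [-9, -31] + [10, 30] = [1, -1]

z = [1, -1]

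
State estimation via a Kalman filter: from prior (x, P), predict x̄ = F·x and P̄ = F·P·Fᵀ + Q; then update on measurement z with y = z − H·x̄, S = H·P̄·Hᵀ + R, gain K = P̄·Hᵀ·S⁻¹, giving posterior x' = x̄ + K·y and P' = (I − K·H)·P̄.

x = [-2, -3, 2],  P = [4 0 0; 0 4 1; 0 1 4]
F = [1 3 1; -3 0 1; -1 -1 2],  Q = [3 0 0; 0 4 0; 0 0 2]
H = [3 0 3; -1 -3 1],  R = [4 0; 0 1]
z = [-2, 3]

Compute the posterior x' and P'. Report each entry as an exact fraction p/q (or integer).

x' = [-1464318/160789, 780842/160789, 1355388/160789]
P' = [2649892/160789 -1750727/160789 -2595064/160789; -1750727/160789 1182308/160789 1737895/160789; -2595064/160789 1737895/160789 2611104/160789]

x̄ = F·x = [-9, 8, 9]
P̄ = F·P·Fᵀ + Q = [53 -5 -3; -5 44 19; -3 19 22]
y = z − H·x̄ = [-2, 9]
S = H·P̄·Hᵀ + R = [625 -219; -219 334]
K = P̄·Hᵀ·S⁻¹ = [41121/160789 7225/160789; -9624/160789 -58302/160789; 12030/160789 -7517/160789]
x' = x̄ + K·y = [-1464318/160789, 780842/160789, 1355388/160789]
P' = (I − K·H)·P̄ = [2649892/160789 -1750727/160789 -2595064/160789; -1750727/160789 1182308/160789 1737895/160789; -2595064/160789 1737895/160789 2611104/160789]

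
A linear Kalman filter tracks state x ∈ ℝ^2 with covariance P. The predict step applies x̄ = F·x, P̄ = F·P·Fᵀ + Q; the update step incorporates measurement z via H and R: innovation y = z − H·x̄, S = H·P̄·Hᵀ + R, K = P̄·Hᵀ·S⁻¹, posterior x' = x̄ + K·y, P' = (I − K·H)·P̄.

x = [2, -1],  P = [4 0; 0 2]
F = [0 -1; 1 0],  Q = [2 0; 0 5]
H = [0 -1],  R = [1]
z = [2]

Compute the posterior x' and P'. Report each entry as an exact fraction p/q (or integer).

x̄ = F·x = [1, 2]
P̄ = F·P·Fᵀ + Q = [4 0; 0 9]
y = z − H·x̄ = [4]
S = H·P̄·Hᵀ + R = [10]
K = P̄·Hᵀ·S⁻¹ = [0; -9/10]
x' = x̄ + K·y = [1, -8/5]
P' = (I − K·H)·P̄ = [4 0; 0 9/10]

x' = [1, -8/5]
P' = [4 0; 0 9/10]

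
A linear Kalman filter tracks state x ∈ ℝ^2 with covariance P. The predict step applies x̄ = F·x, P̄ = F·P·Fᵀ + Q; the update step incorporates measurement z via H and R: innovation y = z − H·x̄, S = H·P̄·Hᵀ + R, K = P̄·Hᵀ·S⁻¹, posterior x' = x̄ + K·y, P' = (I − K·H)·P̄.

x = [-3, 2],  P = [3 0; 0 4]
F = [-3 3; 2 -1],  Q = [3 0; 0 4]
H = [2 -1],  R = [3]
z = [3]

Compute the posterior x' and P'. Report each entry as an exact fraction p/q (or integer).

x' = [435/407, -456/407]
P' = [618/407 750/407; 750/407 1740/407]

x̄ = F·x = [15, -8]
P̄ = F·P·Fᵀ + Q = [66 -30; -30 20]
y = z − H·x̄ = [-35]
S = H·P̄·Hᵀ + R = [407]
K = P̄·Hᵀ·S⁻¹ = [162/407; -80/407]
x' = x̄ + K·y = [435/407, -456/407]
P' = (I − K·H)·P̄ = [618/407 750/407; 750/407 1740/407]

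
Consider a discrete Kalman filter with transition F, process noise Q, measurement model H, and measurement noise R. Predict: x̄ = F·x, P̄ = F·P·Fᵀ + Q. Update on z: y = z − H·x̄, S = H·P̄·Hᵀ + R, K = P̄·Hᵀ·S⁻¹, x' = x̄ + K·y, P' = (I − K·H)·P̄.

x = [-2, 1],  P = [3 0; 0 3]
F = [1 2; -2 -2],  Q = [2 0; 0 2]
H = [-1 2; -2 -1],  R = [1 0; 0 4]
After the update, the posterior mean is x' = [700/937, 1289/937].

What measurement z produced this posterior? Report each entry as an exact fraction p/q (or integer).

z = [2, -3]

x̄ = F·x = [0, 2]
P̄ = F·P·Fᵀ + Q = [17 -18; -18 26]
S = H·P̄·Hᵀ + R = [194 36; 36 26]
K = P̄·Hᵀ·S⁻¹ = [-401/1874 -299/937; 365/937 -145/937]
x' − x̄ = [700/937, -585/937] = K·y
y = (KᵀK)⁻¹·Kᵀ·(x' − x̄) = [-2, -1]
z = y + H·x̄ = [-2, -1] + [4, -2] = [2, -3]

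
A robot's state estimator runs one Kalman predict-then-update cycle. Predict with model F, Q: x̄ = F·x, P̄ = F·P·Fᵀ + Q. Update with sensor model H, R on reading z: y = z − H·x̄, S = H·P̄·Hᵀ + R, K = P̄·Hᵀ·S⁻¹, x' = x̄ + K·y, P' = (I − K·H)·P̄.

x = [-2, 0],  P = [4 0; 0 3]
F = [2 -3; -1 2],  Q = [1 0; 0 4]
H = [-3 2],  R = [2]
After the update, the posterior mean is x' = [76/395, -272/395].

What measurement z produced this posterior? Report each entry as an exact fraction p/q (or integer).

z = [-2]

x̄ = F·x = [-4, 2]
P̄ = F·P·Fᵀ + Q = [44 -26; -26 20]
S = H·P̄·Hᵀ + R = [790]
K = P̄·Hᵀ·S⁻¹ = [-92/395; 59/395]
x' − x̄ = [1656/395, -1062/395] = K·y
y = (KᵀK)⁻¹·Kᵀ·(x' − x̄) = [-18]
z = y + H·x̄ = [-18] + [16] = [-2]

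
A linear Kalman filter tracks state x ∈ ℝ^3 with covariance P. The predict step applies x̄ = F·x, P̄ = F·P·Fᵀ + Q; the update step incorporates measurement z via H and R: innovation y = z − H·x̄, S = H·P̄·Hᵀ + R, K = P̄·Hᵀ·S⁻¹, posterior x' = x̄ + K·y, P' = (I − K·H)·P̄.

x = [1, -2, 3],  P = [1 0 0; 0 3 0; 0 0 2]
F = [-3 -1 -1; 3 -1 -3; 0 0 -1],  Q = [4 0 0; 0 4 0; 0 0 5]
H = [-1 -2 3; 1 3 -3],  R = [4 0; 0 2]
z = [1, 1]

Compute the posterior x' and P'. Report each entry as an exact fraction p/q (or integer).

x' = [-3952/841, 391/841, -1085/841]
P' = [13698/841 -1308/841 3350/841; -1308/841 3101/841 2272/841; 3350/841 2272/841 3198/841]

x̄ = F·x = [-4, -4, -3]
P̄ = F·P·Fᵀ + Q = [18 0 2; 0 34 6; 2 6 7]
y = z − H·x̄ = [-2, 8]
S = H·P̄·Hᵀ + R = [137 -183; -183 269]
K = P̄·Hᵀ·S⁻¹ = [-258/841 -138/841; 961/1682 1179/1682; 425/841 286/841]
x' = x̄ + K·y = [-3952/841, 391/841, -1085/841]
P' = (I − K·H)·P̄ = [13698/841 -1308/841 3350/841; -1308/841 3101/841 2272/841; 3350/841 2272/841 3198/841]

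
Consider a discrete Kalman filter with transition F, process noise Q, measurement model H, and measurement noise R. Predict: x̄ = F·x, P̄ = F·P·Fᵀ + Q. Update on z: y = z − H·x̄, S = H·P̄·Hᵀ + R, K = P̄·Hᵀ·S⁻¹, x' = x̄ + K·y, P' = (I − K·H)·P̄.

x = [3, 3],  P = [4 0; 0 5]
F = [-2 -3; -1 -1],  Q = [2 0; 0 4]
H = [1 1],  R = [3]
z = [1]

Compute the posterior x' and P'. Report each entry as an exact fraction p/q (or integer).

x' = [17/125, 42/125]
P' = [479/125 -221/125; -221/125 329/125]

x̄ = F·x = [-15, -6]
P̄ = F·P·Fᵀ + Q = [63 23; 23 13]
y = z − H·x̄ = [22]
S = H·P̄·Hᵀ + R = [125]
K = P̄·Hᵀ·S⁻¹ = [86/125; 36/125]
x' = x̄ + K·y = [17/125, 42/125]
P' = (I − K·H)·P̄ = [479/125 -221/125; -221/125 329/125]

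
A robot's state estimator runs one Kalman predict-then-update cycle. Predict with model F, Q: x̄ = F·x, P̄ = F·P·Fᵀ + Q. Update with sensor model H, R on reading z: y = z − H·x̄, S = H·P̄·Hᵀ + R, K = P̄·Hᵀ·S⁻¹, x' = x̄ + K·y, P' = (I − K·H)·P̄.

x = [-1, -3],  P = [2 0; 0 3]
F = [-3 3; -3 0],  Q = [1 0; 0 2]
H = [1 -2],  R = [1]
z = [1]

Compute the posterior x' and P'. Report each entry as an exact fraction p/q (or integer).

x' = [-40/11, -11/5]
P' = [486/11 22; 22 56/5]

x̄ = F·x = [-6, 3]
P̄ = F·P·Fᵀ + Q = [46 18; 18 20]
y = z − H·x̄ = [13]
S = H·P̄·Hᵀ + R = [55]
K = P̄·Hᵀ·S⁻¹ = [2/11; -2/5]
x' = x̄ + K·y = [-40/11, -11/5]
P' = (I − K·H)·P̄ = [486/11 22; 22 56/5]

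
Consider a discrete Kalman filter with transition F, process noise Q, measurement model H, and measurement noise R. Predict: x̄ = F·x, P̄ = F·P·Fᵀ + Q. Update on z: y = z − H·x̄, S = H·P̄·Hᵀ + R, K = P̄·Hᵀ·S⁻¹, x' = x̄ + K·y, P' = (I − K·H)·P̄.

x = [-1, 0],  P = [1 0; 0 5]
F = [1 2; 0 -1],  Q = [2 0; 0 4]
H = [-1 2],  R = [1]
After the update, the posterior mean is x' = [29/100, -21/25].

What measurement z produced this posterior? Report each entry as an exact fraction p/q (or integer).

x̄ = F·x = [-1, 0]
P̄ = F·P·Fᵀ + Q = [23 -10; -10 9]
S = H·P̄·Hᵀ + R = [100]
K = P̄·Hᵀ·S⁻¹ = [-43/100; 7/25]
x' − x̄ = [129/100, -21/25] = K·y
y = (KᵀK)⁻¹·Kᵀ·(x' − x̄) = [-3]
z = y + H·x̄ = [-3] + [1] = [-2]

z = [-2]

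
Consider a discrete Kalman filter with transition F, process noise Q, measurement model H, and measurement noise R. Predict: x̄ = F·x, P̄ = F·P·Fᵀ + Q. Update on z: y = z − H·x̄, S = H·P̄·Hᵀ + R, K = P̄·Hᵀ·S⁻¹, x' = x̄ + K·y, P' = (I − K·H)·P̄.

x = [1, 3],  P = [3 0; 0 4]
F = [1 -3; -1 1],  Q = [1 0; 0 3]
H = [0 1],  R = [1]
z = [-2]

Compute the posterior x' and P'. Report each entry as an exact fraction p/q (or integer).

x' = [-28/11, -18/11]
P' = [215/11 -15/11; -15/11 10/11]

x̄ = F·x = [-8, 2]
P̄ = F·P·Fᵀ + Q = [40 -15; -15 10]
y = z − H·x̄ = [-4]
S = H·P̄·Hᵀ + R = [11]
K = P̄·Hᵀ·S⁻¹ = [-15/11; 10/11]
x' = x̄ + K·y = [-28/11, -18/11]
P' = (I − K·H)·P̄ = [215/11 -15/11; -15/11 10/11]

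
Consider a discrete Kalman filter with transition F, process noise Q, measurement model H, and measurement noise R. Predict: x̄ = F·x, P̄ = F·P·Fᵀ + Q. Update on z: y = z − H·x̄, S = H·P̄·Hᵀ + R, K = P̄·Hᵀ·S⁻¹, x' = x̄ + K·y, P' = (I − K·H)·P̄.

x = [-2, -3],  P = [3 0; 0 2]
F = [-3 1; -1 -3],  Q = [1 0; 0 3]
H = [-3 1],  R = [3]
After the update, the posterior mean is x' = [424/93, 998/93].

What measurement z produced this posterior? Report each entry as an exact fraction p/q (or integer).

z = [-3]

x̄ = F·x = [3, 11]
P̄ = F·P·Fᵀ + Q = [30 3; 3 24]
S = H·P̄·Hᵀ + R = [279]
K = P̄·Hᵀ·S⁻¹ = [-29/93; 5/93]
x' − x̄ = [145/93, -25/93] = K·y
y = (KᵀK)⁻¹·Kᵀ·(x' − x̄) = [-5]
z = y + H·x̄ = [-5] + [2] = [-3]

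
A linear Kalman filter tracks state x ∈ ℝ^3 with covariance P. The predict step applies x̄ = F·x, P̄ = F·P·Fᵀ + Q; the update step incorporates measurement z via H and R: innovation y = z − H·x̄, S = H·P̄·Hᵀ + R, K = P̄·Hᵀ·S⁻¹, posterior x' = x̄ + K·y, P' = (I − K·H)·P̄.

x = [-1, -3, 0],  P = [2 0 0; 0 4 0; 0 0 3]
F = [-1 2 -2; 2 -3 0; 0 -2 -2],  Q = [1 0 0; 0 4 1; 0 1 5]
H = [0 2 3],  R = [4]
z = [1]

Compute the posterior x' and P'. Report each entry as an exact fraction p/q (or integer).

x̄ = F·x = [-5, 7, 6]
P̄ = F·P·Fᵀ + Q = [31 -28 -4; -28 48 25; -4 25 33]
y = z − H·x̄ = [-31]
S = H·P̄·Hᵀ + R = [793]
K = P̄·Hᵀ·S⁻¹ = [-68/793; 171/793; 149/793]
x' = x̄ + K·y = [-1857/793, 250/793, 139/793]
P' = (I − K·H)·P̄ = [19959/793 -10576/793 6960/793; -10576/793 8823/793 -5654/793; 6960/793 -5654/793 3968/793]

x' = [-1857/793, 250/793, 139/793]
P' = [19959/793 -10576/793 6960/793; -10576/793 8823/793 -5654/793; 6960/793 -5654/793 3968/793]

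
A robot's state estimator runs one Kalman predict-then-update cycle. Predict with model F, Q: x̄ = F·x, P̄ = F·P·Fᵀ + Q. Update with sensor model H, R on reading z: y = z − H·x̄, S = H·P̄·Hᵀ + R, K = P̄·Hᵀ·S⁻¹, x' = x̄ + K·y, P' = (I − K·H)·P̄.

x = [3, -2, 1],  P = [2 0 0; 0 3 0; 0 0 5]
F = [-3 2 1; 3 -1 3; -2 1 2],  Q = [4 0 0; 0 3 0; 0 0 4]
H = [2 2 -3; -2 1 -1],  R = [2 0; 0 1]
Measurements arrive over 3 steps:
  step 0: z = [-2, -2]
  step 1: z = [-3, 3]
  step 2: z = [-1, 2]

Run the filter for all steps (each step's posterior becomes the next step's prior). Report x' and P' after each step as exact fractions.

step 0: x̄ = F·x = [-12, 14, -6]
step 0: P̄ = F·P·Fᵀ + Q = [39 -9 28; -9 69 15; 28 15 35]
step 0: y = z − H·x̄ = [-24, -46]
step 0: S = H·P̄·Hᵀ + R = [161 142; 142 379]
step 0: K = P̄·Hᵀ·S⁻¹ = [7234/40855 -15107/40855; 18201/40855 942/40855; 3591/40855 -9538/40855]
step 0: x' = x̄ + K·y = [31046/40855, 91814/40855, 107434/40855]
step 0: P' = (I − K·H)·P̄ = [29656/40855 177459/40855 133254/40855; 177459/40855 1386096/40855 1030236/40855; 133254/40855 1030236/40855 773266/40855]
step 1: x̄ = F·x = [197924/40855, 323626/40855, 48918/8171]
step 1: P̄ = F·P·Fᵀ + Q = [7939886/40855 5229489/40855 1467919/8171; 5229489/40855 3887361/40855 998619/8171; 1467919/8171 998619/8171 1421256/8171]
step 1: y = z − H·x̄ = [-86379/8171, 439377/40855]
step 1: S = H·P̄·Hᵀ + R = [1038170/8171 -1746411/8171; -1746411/8171 41248274/40855]
step 1: K = P̄·Hᵀ·S⁻¹ = [516521744/3374490725 -272478699/674898145; 162796722/674898145 -30951369/134979629; -210327823/3374490725 -283659422/674898145]
step 1: x' = x̄ + K·y = [-3764406389/3374490725, 1960761193/674898145, 7172661663/3374490725]
step 1: P' = (I − K·H)·P̄ = [1283148836/3374490725 1028993343/674898145 3941062538/3374490725; 1028993343/674898145 1488416553/134979629 5538852924/674898145; 3941062538/3374490725 5538852924/674898145 21230436654/3374490725]
step 2: x̄ = F·x = [400773608/35520955, 420959857/3374490725, 31677942069/3374490725]
step 2: P̄ = F·P·Fᵀ + Q = [464230478/7104191 1461597801/35520955 2057985787/35520955; 1461597801/35520955 123859893084/3374490725 135892411278/3374490725; 2057985787/35520955 135892411278/3374490725 199431410001/3374490725]
step 2: y = z − H·x̄ = [14670430248/3374490725, 114152949182/3374490725]
step 2: S = H·P̄·Hᵀ + R = [313110748239/3374490725 -211154931549/3374490725; -211154931549/3374490725 1163546314134/3374490725]
step 2: K = P̄·Hᵀ·S⁻¹ = [4813580609272/31583279568975 -4211785661011/10527759856325; 2496635972136/10527759856325 -2168452650404/10527759856325; -2066868324953/31583279568975 -12713553304708/31583279568975]
step 2: x' = x̄ + K·y = [-16719579614266/10527759856325, -61187537280199/10527759856325, -142575040378273/31583279568975]
step 2: P' = (I − K·H)·P̄ = [11783104645372/31583279568975 15577201665111/10527759856325 35800752687622/31583279568975; 15577201665111/10527759856325 113118983425404/10527759856325 84133032745586/10527759856325; 35800752687622/31583279568975 84133032745586/10527759856325 193511146166222/31583279568975]

step 0: x' = [31046/40855, 91814/40855, 107434/40855], P' = [29656/40855 177459/40855 133254/40855; 177459/40855 1386096/40855 1030236/40855; 133254/40855 1030236/40855 773266/40855]
step 1: x' = [-3764406389/3374490725, 1960761193/674898145, 7172661663/3374490725], P' = [1283148836/3374490725 1028993343/674898145 3941062538/3374490725; 1028993343/674898145 1488416553/134979629 5538852924/674898145; 3941062538/3374490725 5538852924/674898145 21230436654/3374490725]
step 2: x' = [-16719579614266/10527759856325, -61187537280199/10527759856325, -142575040378273/31583279568975], P' = [11783104645372/31583279568975 15577201665111/10527759856325 35800752687622/31583279568975; 15577201665111/10527759856325 113118983425404/10527759856325 84133032745586/10527759856325; 35800752687622/31583279568975 84133032745586/10527759856325 193511146166222/31583279568975]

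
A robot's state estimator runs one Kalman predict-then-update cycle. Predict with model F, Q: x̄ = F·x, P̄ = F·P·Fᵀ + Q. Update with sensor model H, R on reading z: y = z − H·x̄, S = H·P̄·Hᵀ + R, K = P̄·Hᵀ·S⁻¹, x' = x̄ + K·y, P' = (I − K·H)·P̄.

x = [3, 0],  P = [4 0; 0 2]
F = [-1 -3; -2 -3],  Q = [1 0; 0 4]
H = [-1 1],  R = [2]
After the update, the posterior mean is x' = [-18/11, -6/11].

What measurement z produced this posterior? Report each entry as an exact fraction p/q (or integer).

z = [2]

x̄ = F·x = [-3, -6]
P̄ = F·P·Fᵀ + Q = [23 26; 26 38]
S = H·P̄·Hᵀ + R = [11]
K = P̄·Hᵀ·S⁻¹ = [3/11; 12/11]
x' − x̄ = [15/11, 60/11] = K·y
y = (KᵀK)⁻¹·Kᵀ·(x' − x̄) = [5]
z = y + H·x̄ = [5] + [-3] = [2]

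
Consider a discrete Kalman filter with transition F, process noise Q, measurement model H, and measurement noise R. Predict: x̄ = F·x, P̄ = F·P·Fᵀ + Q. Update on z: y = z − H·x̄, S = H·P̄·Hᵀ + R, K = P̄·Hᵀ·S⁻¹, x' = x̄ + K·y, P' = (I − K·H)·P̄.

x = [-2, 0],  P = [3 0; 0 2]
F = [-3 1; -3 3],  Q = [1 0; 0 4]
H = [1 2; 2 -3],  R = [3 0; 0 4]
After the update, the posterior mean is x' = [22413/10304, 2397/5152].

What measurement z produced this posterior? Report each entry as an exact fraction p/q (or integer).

z = [3, 3]

x̄ = F·x = [6, 6]
P̄ = F·P·Fᵀ + Q = [30 33; 33 49]
S = H·P̄·Hᵀ + R = [361 -201; -201 169]
K = P̄·Hᵀ·S⁻¹ = [8385/20608 5217/20608; 2929/10304 -1455/10304]
x' − x̄ = [-39411/10304, -28515/5152] = K·y
y = (KᵀK)⁻¹·Kᵀ·(x' − x̄) = [-15, 9]
z = y + H·x̄ = [-15, 9] + [18, -6] = [3, 3]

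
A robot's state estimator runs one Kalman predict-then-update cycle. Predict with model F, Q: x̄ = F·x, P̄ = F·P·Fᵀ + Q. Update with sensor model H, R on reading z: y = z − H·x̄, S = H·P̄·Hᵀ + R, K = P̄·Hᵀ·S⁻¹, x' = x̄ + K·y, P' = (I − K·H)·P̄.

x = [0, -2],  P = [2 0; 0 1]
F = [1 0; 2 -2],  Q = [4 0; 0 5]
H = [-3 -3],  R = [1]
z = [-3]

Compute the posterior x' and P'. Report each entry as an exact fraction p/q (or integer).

x' = [-27/28, 79/40]
P' = [39/14 -11/4; -11/4 113/40]

x̄ = F·x = [0, 4]
P̄ = F·P·Fᵀ + Q = [6 4; 4 17]
y = z − H·x̄ = [9]
S = H·P̄·Hᵀ + R = [280]
K = P̄·Hᵀ·S⁻¹ = [-3/28; -9/40]
x' = x̄ + K·y = [-27/28, 79/40]
P' = (I − K·H)·P̄ = [39/14 -11/4; -11/4 113/40]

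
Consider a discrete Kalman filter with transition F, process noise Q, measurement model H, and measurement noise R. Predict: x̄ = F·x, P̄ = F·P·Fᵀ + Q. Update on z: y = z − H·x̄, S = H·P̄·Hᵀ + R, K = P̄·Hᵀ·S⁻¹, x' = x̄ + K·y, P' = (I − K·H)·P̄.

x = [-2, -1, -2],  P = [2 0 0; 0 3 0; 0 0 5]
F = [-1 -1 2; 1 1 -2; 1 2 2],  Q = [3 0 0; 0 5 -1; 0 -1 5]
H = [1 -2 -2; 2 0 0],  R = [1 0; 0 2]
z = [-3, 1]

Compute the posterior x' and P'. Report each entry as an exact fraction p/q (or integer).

x' = [1017/2863, 3260/2863, 1364/2863]
P' = [4168/8589 -3139/8589 1732/2863; -3139/8589 61603/8589 -20947/2863; 1732/2863 -20947/2863 22409/2863]

x̄ = F·x = [-1, 1, -8]
P̄ = F·P·Fᵀ + Q = [28 -25 12; -25 30 -13; 12 -13 39]
y = z − H·x̄ = [-16, 3]
S = H·P̄·Hᵀ + R = [253 108; 108 114]
K = P̄·Hᵀ·S⁻¹ = [18/2863 4168/8589; -221/2863 -3139/8589; -1192/2863 1732/2863]
x' = x̄ + K·y = [1017/2863, 3260/2863, 1364/2863]
P' = (I − K·H)·P̄ = [4168/8589 -3139/8589 1732/2863; -3139/8589 61603/8589 -20947/2863; 1732/2863 -20947/2863 22409/2863]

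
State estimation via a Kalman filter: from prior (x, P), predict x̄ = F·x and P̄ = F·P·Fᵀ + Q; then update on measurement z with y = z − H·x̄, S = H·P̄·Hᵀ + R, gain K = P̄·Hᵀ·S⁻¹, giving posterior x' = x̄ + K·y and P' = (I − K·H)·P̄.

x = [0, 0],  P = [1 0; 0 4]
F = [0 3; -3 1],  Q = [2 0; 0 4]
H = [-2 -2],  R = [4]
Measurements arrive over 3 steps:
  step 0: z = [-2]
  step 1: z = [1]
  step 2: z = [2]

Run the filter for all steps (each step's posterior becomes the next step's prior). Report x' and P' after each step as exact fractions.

step 0: x' = [5/8, 29/80], P' = [27/4 -49/8; -49/8 519/80]
step 1: x' = [6726/6371, -9910/6371], P' = [81455/25484 -70657/25484; -70657/25484 85263/25484]
step 2: x' = [-4186961/3971459, 1714/3971459], P' = [12782819/3971459 -11072782/3971459; -11072782/3971459 13308720/3971459]

step 0: x̄ = F·x = [0, 0]
step 0: P̄ = F·P·Fᵀ + Q = [38 12; 12 17]
step 0: y = z − H·x̄ = [-2]
step 0: S = H·P̄·Hᵀ + R = [320]
step 0: K = P̄·Hᵀ·S⁻¹ = [-5/16; -29/160]
step 0: x' = x̄ + K·y = [5/8, 29/80]
step 0: P' = (I − K·H)·P̄ = [27/4 -49/8; -49/8 519/80]
step 1: x̄ = F·x = [87/80, -121/80]
step 1: P̄ = F·P·Fᵀ + Q = [4831/80 5967/80; 5967/80 8639/80]
step 1: y = z − H·x̄ = [3/20]
step 1: S = H·P̄·Hᵀ + R = [6371/5]
step 1: K = P̄·Hᵀ·S⁻¹ = [-5399/25484; -7303/25484]
step 1: x' = x̄ + K·y = [6726/6371, -9910/6371]
step 1: P' = (I − K·H)·P̄ = [81455/25484 -70657/25484; -70657/25484 85263/25484]
step 2: x̄ = F·x = [-29730/6371, -30088/6371]
step 2: P̄ = F·P·Fᵀ + Q = [818335/25484 445851/12742; 445851/12742 336059/6371]
step 2: y = z − H·x̄ = [-106894/6371]
step 2: S = H·P̄·Hᵀ + R = [3971459/6371]
step 2: K = P̄·Hᵀ·S⁻¹ = [-1710037/7942918; -1117969/3971459]
step 2: x' = x̄ + K·y = [-4186961/3971459, 1714/3971459]
step 2: P' = (I − K·H)·P̄ = [12782819/3971459 -11072782/3971459; -11072782/3971459 13308720/3971459]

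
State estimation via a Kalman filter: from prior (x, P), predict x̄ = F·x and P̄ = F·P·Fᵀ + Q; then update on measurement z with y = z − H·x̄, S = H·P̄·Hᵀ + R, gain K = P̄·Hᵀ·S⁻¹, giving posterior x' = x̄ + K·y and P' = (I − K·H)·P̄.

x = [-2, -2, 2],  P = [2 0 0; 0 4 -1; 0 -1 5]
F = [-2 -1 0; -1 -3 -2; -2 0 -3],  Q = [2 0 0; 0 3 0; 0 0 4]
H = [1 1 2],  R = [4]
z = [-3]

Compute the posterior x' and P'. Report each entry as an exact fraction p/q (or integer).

x' = [2316/443, 755/443, -2182/443]
P' = [4758/443 1908/443 -3257/443; 1908/443 8938/443 -5197/443; -3257/443 -5197/443 4515/443]

x̄ = F·x = [6, 4, -2]
P̄ = F·P·Fᵀ + Q = [14 14 5; 14 49 25; 5 25 57]
y = z − H·x̄ = [-9]
S = H·P̄·Hᵀ + R = [443]
K = P̄·Hᵀ·S⁻¹ = [38/443; 113/443; 144/443]
x' = x̄ + K·y = [2316/443, 755/443, -2182/443]
P' = (I − K·H)·P̄ = [4758/443 1908/443 -3257/443; 1908/443 8938/443 -5197/443; -3257/443 -5197/443 4515/443]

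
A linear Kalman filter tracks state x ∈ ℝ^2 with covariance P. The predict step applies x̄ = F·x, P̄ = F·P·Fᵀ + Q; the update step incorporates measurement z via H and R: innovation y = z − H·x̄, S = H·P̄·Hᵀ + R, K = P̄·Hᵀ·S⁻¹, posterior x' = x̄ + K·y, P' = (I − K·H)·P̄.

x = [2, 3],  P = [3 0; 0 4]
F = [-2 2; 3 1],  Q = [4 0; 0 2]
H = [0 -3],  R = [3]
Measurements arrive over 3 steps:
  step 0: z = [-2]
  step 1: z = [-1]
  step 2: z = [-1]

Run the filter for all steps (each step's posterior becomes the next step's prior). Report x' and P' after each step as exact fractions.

step 0: x̄ = F·x = [2, 9]
step 0: P̄ = F·P·Fᵀ + Q = [32 -10; -10 33]
step 0: y = z − H·x̄ = [25]
step 0: S = H·P̄·Hᵀ + R = [300]
step 0: K = P̄·Hᵀ·S⁻¹ = [1/10; -33/100]
step 0: x' = x̄ + K·y = [9/2, 3/4]
step 0: P' = (I − K·H)·P̄ = [29 -1/10; -1/10 33/100]
step 1: x̄ = F·x = [-15/2, 57/4]
step 1: P̄ = F·P·Fᵀ + Q = [3053/25 -8687/50; -8687/50 26273/100]
step 1: y = z − H·x̄ = [167/4]
step 1: S = H·P̄·Hᵀ + R = [236757/100]
step 1: K = P̄·Hᵀ·S⁻¹ = [17374/78919; -26273/78919]
step 1: x' = x̄ + K·y = [133472/78919, 27698/78919]
step 1: P' = (I − K·H)·P̄ = [581912/78919 -17374/78919; -17374/78919 26273/78919]
step 2: x̄ = F·x = [-211548/78919, 428114/78919]
step 2: P̄ = F·P·Fᵀ + Q = [2887408/78919 -3508422/78919; -3508422/78919 5317075/78919]
step 2: y = z − H·x̄ = [1205423/78919]
step 2: S = H·P̄·Hᵀ + R = [48090432/78919]
step 2: K = P̄·Hᵀ·S⁻¹ = [1754211/8015072; -5317075/16030144]
step 2: x' = x̄ + K·y = [5309163/8015072, 5745189/16030144]
step 2: P' = (I − K·H)·P̄ = [29645875/4007536 -1754211/8015072; -1754211/8015072 5317075/16030144]

step 0: x' = [9/2, 3/4], P' = [29 -1/10; -1/10 33/100]
step 1: x' = [133472/78919, 27698/78919], P' = [581912/78919 -17374/78919; -17374/78919 26273/78919]
step 2: x' = [5309163/8015072, 5745189/16030144], P' = [29645875/4007536 -1754211/8015072; -1754211/8015072 5317075/16030144]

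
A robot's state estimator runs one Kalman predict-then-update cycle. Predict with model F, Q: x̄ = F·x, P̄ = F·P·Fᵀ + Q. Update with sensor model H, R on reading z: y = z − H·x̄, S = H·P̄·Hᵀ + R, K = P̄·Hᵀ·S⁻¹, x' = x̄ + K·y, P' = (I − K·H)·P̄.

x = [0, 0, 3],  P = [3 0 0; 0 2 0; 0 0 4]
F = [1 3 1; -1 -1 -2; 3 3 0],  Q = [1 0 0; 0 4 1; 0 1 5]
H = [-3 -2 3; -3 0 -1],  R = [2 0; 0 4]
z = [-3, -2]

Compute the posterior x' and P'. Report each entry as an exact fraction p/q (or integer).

x' = [29395/18884, -90803/18884, -49817/18884]
P' = [26723/37768 -97671/37768 -40121/37768; -97671/37768 562595/37768 275749/37768; -40121/37768 275749/37768 149179/37768]

x̄ = F·x = [3, -6, 0]
P̄ = F·P·Fᵀ + Q = [26 -17 27; -17 25 -14; 27 -14 50]
y = z − H·x̄ = [-6, 7]
S = H·P̄·Hᵀ + R = [264 -208; -208 450]
K = P̄·Hᵀ·S⁻¹ = [-2595/37768 -2503/9442; -2465/37768 1079/9442; 8201/37768 -1801/9442]
x' = x̄ + K·y = [29395/18884, -90803/18884, -49817/18884]
P' = (I − K·H)·P̄ = [26723/37768 -97671/37768 -40121/37768; -97671/37768 562595/37768 275749/37768; -40121/37768 275749/37768 149179/37768]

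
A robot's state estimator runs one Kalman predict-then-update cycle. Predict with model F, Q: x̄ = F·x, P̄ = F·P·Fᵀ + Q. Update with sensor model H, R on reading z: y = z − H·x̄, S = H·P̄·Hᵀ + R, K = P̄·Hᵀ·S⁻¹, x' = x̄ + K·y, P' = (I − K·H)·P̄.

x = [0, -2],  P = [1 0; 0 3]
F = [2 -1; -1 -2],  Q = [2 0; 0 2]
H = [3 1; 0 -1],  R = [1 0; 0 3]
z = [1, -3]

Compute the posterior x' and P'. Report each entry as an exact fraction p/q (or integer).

x' = [-799/1449, 1327/483]
P' = [503/1449 -353/483; -353/483 362/161]

x̄ = F·x = [2, 4]
P̄ = F·P·Fᵀ + Q = [9 4; 4 15]
y = z − H·x̄ = [-9, 1]
S = H·P̄·Hᵀ + R = [121 -27; -27 18]
K = P̄·Hᵀ·S⁻¹ = [50/161 353/1449; 9/161 -362/483]
x' = x̄ + K·y = [-799/1449, 1327/483]
P' = (I − K·H)·P̄ = [503/1449 -353/483; -353/483 362/161]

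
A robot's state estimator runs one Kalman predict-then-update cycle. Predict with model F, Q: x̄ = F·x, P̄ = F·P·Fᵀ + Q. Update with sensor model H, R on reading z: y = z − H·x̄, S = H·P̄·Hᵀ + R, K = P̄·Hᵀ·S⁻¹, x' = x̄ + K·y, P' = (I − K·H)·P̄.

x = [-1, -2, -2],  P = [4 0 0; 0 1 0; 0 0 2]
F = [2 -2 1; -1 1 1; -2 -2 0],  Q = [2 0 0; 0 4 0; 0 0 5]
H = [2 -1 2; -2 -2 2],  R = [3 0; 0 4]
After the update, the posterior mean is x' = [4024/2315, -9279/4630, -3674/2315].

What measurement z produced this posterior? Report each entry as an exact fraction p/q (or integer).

x̄ = F·x = [0, -3, 6]
P̄ = F·P·Fᵀ + Q = [24 -8 -12; -8 11 6; -12 6 25]
S = H·P̄·Hᵀ + R = [122 6; 6 228]
K = P̄·Hᵀ·S⁻¹ = [636/2315 -1756/6945; -288/2315 137/4630; 349/2315 1861/6945]
x' − x̄ = [4024/2315, 4611/4630, -17564/2315] = K·y
y = (KᵀK)⁻¹·Kᵀ·(x' − x̄) = [-13, -21]
z = y + H·x̄ = [-13, -21] + [15, 18] = [2, -3]

z = [2, -3]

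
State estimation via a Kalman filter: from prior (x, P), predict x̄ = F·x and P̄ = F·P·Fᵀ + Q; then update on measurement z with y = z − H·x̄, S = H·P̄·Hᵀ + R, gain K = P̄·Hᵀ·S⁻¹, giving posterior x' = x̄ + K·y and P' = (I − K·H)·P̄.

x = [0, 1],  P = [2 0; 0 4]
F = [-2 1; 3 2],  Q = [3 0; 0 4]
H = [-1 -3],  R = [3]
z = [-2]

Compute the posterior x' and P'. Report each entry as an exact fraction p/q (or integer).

x' = [107/112, 61/168]
P' = [1677/112 -279/56; -279/56 167/84]

x̄ = F·x = [1, 2]
P̄ = F·P·Fᵀ + Q = [15 -4; -4 38]
y = z − H·x̄ = [5]
S = H·P̄·Hᵀ + R = [336]
K = P̄·Hᵀ·S⁻¹ = [-1/112; -55/168]
x' = x̄ + K·y = [107/112, 61/168]
P' = (I − K·H)·P̄ = [1677/112 -279/56; -279/56 167/84]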